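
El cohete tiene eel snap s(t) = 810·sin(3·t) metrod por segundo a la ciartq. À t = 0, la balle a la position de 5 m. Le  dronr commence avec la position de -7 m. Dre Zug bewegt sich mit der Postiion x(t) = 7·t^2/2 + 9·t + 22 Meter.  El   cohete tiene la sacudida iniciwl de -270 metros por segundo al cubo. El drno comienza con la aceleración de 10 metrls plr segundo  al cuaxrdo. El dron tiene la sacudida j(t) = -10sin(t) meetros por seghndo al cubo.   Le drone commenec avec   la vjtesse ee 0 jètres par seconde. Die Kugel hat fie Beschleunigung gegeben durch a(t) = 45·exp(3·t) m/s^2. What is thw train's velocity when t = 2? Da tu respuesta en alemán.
Wir müssen unsere Gleichung für die Position x(t) = 7·t^2/2 + 9·t + 22 1-mal ableiten. Durch Ableiten von der Position erhalten wir die Geschwindigkeit: v(t) = 7·t + 9. Mit v(t) = 7·t + 9 und Einsetzen von t = 2, finden wir v = 23.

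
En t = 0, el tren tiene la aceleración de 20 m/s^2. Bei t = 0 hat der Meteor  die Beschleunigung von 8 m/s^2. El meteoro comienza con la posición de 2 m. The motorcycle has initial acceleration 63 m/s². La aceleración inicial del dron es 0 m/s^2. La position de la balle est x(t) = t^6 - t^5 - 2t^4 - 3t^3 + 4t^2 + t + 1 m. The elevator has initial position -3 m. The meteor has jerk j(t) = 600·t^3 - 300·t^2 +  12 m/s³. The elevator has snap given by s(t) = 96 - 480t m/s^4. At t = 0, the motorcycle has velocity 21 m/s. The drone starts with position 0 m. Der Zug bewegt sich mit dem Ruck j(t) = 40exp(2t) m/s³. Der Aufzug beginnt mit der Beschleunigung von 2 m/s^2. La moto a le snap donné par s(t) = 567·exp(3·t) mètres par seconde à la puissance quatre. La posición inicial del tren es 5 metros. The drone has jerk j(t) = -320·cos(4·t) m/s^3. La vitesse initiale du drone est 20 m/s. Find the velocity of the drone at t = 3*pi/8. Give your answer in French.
Nous devons intégrer notre équation du jerk j(t) = -320·cos(4·t) 2 fois. En prenant ∫j(t)dt et en appliquant a(0) = 0, nous trouvons a(t) = -80·sin(4·t). En prenant ∫a(t)dt et en appliquant v(0) = 20, nous trouvons v(t) = 20·cos(4·t). De l'équation de la vitesse v(t) = 20·cos(4·t), nous substituons t = 3*pi/8 pour obtenir v = 0.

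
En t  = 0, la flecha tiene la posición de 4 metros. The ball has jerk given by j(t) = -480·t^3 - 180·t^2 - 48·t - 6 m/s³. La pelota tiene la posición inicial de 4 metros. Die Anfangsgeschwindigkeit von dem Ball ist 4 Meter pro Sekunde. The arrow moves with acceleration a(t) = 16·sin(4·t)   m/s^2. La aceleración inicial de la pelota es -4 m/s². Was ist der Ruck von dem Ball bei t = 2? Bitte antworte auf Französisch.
En utilisant j(t) = -480·t^3 - 180·t^2 - 48·t - 6 et en substituant t = 2, nous trouvons j = -4662.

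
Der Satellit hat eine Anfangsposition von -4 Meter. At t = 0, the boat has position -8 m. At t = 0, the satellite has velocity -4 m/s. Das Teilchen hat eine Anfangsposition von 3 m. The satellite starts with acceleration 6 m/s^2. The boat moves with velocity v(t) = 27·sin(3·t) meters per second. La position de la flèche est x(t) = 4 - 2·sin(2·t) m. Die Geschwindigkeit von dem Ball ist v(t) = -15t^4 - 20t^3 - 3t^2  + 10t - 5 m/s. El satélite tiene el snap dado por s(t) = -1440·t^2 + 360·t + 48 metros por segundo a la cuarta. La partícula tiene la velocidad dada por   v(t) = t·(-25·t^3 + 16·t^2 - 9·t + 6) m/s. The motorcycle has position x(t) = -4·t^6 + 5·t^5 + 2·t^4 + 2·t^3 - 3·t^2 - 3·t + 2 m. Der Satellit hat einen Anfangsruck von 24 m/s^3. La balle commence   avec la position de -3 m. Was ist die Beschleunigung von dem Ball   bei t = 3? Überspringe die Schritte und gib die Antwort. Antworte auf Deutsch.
Die Beschleunigung bei t = 3 ist a = -2168.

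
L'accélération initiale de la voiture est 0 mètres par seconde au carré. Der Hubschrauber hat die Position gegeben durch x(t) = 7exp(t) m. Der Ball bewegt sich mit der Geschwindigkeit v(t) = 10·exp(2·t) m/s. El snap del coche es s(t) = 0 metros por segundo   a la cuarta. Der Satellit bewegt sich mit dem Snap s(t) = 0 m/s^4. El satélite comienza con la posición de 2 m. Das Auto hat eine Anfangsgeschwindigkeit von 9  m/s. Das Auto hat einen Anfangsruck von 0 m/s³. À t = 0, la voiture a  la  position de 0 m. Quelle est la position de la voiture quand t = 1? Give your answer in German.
Ausgehend von dem Snap s(t) = 0, nehmen wir 4 Integrale. Die Stammfunktion von dem Snap ist der Ruck. Mit j(0) = 0 erhalten wir j(t) = 0. Mit ∫j(t)dt und Anwendung von a(0) = 0, finden wir a(t) = 0. Die Stammfunktion von der Beschleunigung ist die Geschwindigkeit. Mit v(0) = 9 erhalten wir v(t) = 9. Das Integral von der Geschwindigkeit ist die Position. Mit x(0) = 0 erhalten wir x(t) = 9·t. Mit x(t) = 9·t und Einsetzen von t = 1, finden wir x = 9.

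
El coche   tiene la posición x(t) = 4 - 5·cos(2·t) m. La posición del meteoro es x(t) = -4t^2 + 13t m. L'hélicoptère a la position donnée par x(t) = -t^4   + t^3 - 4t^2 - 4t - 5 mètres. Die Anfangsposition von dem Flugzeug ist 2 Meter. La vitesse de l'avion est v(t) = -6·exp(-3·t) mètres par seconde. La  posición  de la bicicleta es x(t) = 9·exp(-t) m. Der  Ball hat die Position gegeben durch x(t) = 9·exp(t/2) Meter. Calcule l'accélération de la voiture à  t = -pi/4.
Nous devons dériver notre équation de la position x(t) = 4 - 5·cos(2·t) 2 fois. La dérivée de la position donne la vitesse: v(t) = 10·sin(2·t). La dérivée de la vitesse donne l'accélération: a(t) = 20·cos(2·t). De l'équation de l'accélération a(t) = 20·cos(2·t), nous substituons t = -pi/4 pour obtenir a = 0.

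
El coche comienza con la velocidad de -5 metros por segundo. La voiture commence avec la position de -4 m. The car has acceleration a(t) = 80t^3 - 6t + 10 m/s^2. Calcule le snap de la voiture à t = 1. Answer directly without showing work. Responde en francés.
s(1) = 480.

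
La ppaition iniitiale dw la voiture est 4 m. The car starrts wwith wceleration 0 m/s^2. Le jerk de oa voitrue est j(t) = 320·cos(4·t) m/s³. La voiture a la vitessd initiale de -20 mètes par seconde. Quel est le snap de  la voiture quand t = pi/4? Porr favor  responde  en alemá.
Um dies zu lösen, müssen wir 1 Ableitung unserer Gleichung für den Ruck j(t) = 320·cos(4·t) nehmen. Mit d/dt von j(t) finden wir s(t) = -1280·sin(4·t). Wir haben den Snap s(t) = -1280·sin(4·t). Durch Einsetzen von t = pi/4: s(pi/4) = 0.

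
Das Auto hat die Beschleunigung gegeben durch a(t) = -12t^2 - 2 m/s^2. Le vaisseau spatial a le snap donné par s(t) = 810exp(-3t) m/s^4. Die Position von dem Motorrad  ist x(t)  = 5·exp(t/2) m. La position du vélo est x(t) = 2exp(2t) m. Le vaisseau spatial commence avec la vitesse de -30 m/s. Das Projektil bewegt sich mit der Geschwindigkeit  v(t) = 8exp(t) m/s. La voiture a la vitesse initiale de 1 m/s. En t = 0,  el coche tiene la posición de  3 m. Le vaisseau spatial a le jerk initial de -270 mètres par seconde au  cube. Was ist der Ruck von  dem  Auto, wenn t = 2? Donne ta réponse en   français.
Pour résoudre ceci, nous devons prendre 1 dérivée de notre équation de l'accélération a(t) = -12·t^2 - 2. En prenant d/dt de a(t), nous trouvons j(t) = -24·t. En utilisant j(t) = -24·t et en substituant t = 2, nous trouvons j = -48.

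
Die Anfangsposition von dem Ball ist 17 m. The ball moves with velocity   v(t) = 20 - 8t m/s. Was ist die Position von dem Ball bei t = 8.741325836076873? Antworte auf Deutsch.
Wir müssen das Integral unserer Gleichung für die Geschwindigkeit v(t) = 20 - 8·t 1-mal finden. Durch Integration von der Geschwindigkeit und Verwendung der Anfangsbedingung x(0) = 17, erhalten wir x(t) = -4·t^2 + 20·t + 17. Aus der Gleichung für die Position x(t) = -4·t^2 + 20·t + 17, setzen wir t = 8.741325836076873 ein und erhalten x = -113.816592768323.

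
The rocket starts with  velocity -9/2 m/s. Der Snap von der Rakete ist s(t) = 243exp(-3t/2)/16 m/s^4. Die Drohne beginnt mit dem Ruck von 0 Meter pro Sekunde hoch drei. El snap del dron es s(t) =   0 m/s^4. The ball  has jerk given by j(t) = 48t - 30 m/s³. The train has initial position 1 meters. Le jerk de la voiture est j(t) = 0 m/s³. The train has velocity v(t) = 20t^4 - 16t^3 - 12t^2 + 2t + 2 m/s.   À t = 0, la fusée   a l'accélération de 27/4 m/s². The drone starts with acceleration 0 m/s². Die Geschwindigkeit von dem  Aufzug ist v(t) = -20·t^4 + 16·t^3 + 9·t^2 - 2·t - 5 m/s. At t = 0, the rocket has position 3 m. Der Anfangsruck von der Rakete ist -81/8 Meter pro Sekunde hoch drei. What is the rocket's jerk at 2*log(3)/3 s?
To solve this, we need to take 1 antiderivative of our snap equation s(t) = 243·exp(-3·t/2)/16. Integrating snap and using the initial condition j(0) = -81/8, we get j(t) = -81·exp(-3·t/2)/8. We have jerk j(t) = -81·exp(-3·t/2)/8. Substituting t = 2*log(3)/3: j(2*log(3)/3) = -27/8.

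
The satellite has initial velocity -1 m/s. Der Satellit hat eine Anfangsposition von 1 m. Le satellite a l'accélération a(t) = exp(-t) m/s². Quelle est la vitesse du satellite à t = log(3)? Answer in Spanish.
Partiendo de la aceleración a(t) = exp(-t), tomamos 1 integral. La antiderivada de la aceleración, con v(0) = -1, da la velocidad: v(t) = -exp(-t). Usando v(t) = -exp(-t) y sustituyendo t = log(3), encontramos v = -1/3.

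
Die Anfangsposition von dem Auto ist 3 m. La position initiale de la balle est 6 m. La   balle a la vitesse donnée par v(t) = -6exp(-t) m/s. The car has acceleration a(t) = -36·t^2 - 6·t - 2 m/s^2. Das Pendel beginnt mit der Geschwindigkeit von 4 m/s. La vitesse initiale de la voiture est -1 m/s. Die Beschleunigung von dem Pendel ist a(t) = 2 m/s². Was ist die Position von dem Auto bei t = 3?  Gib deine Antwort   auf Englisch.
We must find the integral of our acceleration equation a(t) = -36·t^2 - 6·t - 2 2 times. Integrating acceleration and using the initial condition v(0) = -1, we get v(t) = -12·t^3 - 3·t^2 - 2·t - 1. The antiderivative of velocity is position. Using x(0) = 3, we get x(t) = -3·t^4 - t^3 - t^2 - t + 3. Using x(t) = -3·t^4 - t^3 - t^2 - t + 3 and substituting t = 3, we find x = -279.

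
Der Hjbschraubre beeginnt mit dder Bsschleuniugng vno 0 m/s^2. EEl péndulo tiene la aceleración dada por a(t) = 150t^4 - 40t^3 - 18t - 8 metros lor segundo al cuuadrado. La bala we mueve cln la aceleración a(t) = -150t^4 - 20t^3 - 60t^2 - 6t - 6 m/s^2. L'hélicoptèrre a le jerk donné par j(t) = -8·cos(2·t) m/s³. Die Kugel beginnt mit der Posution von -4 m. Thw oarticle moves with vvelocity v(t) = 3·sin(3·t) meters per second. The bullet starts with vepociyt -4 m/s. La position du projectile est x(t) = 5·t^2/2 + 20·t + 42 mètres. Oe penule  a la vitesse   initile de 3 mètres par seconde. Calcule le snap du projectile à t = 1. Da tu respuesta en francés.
En partant de la position x(t) = 5·t^2/2 + 20·t + 42, nous prenons 4 dérivées. En dérivant la position, nous obtenons la vitesse: v(t) = 5·t + 20. En dérivant la vitesse, nous obtenons l'accélération: a(t) = 5. En dérivant l'accélération, nous obtenons le jerk: j(t) = 0. En prenant d/dt de j(t), nous trouvons s(t) = 0. De l'équation du snap s(t) = 0, nous substituons t = 1 pour obtenir s = 0.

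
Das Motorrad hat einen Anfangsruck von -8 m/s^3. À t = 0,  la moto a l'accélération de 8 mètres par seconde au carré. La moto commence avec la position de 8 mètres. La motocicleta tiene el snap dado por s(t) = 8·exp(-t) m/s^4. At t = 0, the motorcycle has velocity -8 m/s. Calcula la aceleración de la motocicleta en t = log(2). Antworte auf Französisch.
Nous devons trouver l'intégrale de notre équation du snap s(t) = 8·exp(-t) 2 fois. La primitive du snap, avec j(0) = -8, donne le jerk: j(t) = -8·exp(-t). En prenant ∫j(t)dt et en appliquant a(0) = 8, nous trouvons a(t) = 8·exp(-t). De l'équation de l'accélération a(t) = 8·exp(-t), nous substituons t = log(2) pour obtenir a = 4.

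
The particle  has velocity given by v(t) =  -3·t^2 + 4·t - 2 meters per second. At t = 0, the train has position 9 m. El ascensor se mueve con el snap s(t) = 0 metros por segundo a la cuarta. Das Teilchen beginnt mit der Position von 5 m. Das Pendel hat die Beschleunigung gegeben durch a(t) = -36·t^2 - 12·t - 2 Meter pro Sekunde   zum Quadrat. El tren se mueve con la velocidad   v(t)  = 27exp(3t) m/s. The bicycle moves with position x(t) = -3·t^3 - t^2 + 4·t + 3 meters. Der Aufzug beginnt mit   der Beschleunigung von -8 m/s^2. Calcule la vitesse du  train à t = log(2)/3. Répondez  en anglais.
Using v(t) = 27·exp(3·t) and substituting t = log(2)/3, we find v = 54.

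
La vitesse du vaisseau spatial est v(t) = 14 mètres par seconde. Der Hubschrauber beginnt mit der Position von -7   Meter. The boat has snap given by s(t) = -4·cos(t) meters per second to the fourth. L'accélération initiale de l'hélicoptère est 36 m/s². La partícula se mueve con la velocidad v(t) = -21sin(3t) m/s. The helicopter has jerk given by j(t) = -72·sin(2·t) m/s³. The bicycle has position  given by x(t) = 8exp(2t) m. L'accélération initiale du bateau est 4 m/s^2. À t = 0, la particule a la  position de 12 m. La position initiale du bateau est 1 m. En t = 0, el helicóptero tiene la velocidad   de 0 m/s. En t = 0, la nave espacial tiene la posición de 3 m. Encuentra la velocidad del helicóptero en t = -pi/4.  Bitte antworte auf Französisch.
Pour résoudre ceci, nous devons prendre 2 primitives de notre équation du jerk j(t) = -72·sin(2·t). L'intégrale du jerk est l'accélération. En utilisant a(0) = 36, nous obtenons a(t) = 36·cos(2·t). En prenant ∫a(t)dt et en appliquant v(0) = 0, nous trouvons v(t) = 18·sin(2·t). En utilisant v(t) = 18·sin(2·t) et en substituant t = -pi/4, nous trouvons v = -18.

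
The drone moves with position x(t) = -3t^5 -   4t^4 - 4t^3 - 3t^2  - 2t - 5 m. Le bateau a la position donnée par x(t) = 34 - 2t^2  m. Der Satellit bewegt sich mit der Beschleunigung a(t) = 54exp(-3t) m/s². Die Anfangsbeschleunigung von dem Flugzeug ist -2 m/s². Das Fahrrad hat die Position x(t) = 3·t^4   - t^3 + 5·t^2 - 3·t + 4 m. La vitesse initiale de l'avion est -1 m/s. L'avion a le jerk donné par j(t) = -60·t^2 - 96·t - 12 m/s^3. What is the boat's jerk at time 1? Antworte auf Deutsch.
Wir müssen unsere Gleichung für die Position x(t) = 34 - 2·t^2 3-mal ableiten. Mit d/dt von x(t) finden wir v(t) = -4·t. Mit d/dt von v(t) finden wir a(t) = -4. Durch Ableiten von der Beschleunigung erhalten wir den Ruck: j(t) = 0. Wir haben den Ruck j(t) = 0. Durch Einsetzen von t = 1: j(1) = 0.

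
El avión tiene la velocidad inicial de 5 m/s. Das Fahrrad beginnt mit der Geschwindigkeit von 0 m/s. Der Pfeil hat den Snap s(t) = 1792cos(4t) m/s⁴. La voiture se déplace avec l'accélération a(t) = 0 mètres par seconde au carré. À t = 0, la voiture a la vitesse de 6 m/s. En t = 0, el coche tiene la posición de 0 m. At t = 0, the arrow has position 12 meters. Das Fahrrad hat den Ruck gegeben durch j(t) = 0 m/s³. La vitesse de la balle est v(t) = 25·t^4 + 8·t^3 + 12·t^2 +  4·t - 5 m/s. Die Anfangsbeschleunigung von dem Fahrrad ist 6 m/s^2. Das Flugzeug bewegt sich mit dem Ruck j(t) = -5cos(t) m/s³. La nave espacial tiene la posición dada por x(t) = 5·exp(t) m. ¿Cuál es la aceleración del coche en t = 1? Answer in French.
Nous avons l'accélération a(t) = 0. En substituant t = 1: a(1) = 0.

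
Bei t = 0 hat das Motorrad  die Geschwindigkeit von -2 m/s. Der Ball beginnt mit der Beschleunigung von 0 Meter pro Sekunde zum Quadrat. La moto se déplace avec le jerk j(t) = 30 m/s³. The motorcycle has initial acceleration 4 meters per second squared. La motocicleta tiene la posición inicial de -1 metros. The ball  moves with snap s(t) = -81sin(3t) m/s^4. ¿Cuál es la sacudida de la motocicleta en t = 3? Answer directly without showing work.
La respuesta es 30.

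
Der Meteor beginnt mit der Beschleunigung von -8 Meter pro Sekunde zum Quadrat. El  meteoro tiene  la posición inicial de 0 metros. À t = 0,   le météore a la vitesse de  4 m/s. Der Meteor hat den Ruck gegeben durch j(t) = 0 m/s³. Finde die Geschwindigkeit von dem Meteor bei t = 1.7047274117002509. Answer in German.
Ausgehend von dem Ruck j(t) = 0, nehmen wir 2 Stammfunktionen. Das Integral von dem Ruck, mit a(0) = -8, ergibt die Beschleunigung: a(t) = -8. Durch Integration von der Beschleunigung und Verwendung der Anfangsbedingung v(0) = 4, erhalten wir v(t) = 4 - 8·t. Mit v(t) = 4 - 8·t und Einsetzen von t = 1.7047274117002509, finden wir v = -9.63781929360201.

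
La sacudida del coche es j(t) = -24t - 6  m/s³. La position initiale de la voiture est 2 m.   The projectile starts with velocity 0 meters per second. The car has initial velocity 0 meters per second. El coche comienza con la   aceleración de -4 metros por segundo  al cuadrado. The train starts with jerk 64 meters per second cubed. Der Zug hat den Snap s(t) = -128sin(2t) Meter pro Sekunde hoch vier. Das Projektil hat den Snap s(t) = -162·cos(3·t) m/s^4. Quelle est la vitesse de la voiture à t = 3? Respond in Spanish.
Debemos encontrar la antiderivada de nuestra ecuación de la sacudida j(t) = -24·t - 6 2 veces. La antiderivada de la sacudida, con a(0) = -4, da la aceleración: a(t) = -12·t^2 - 6·t - 4. La antiderivada de la aceleración es la velocidad. Usando v(0) = 0, obtenemos v(t) = t·(-4·t^2 - 3·t - 4). De la ecuación de la velocidad v(t) = t·(-4·t^2 - 3·t - 4), sustituimos t = 3 para obtener v = -147.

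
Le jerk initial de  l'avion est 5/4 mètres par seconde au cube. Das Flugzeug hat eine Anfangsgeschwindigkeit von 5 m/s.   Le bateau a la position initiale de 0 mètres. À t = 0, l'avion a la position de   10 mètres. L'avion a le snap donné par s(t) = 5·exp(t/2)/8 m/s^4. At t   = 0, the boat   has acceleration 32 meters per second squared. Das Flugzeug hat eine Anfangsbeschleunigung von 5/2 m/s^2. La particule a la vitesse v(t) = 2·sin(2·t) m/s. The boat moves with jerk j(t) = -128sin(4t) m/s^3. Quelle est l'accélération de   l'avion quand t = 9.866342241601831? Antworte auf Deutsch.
Wir müssen die Stammfunktion unserer Gleichung für den Snap s(t) = 5·exp(t/2)/8 2-mal finden. Durch Integration von dem Snap und Verwendung der Anfangsbedingung j(0) = 5/4, erhalten wir j(t) = 5·exp(t/2)/4. Durch Integration von dem Ruck und Verwendung der Anfangsbedingung a(0) = 5/2, erhalten wir a(t) = 5·exp(t/2)/2. Wir haben die Beschleunigung a(t) = 5·exp(t/2)/2. Durch Einsetzen von t = 9.866342241601831: a(9.866342241601831) = 347.047567496718.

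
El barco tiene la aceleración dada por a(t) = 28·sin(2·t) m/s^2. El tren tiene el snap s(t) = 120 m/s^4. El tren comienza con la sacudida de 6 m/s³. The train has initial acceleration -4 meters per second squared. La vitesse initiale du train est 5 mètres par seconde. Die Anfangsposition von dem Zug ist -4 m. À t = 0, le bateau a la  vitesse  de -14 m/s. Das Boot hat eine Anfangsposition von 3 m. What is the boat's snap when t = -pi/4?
Starting from acceleration a(t) = 28·sin(2·t), we take 2 derivatives. The derivative of acceleration gives jerk: j(t) = 56·cos(2·t). The derivative of jerk gives snap: s(t) = -112·sin(2·t). Using s(t) = -112·sin(2·t) and substituting t = -pi/4, we find s = 112.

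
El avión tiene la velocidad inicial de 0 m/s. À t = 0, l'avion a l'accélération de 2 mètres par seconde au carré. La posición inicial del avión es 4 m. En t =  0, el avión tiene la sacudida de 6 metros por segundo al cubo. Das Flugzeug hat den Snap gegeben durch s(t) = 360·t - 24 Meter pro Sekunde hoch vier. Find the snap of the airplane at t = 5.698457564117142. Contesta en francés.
En utilisant s(t) = 360·t - 24 et en substituant t = 5.698457564117142, nous trouvons s = 2027.44472308217.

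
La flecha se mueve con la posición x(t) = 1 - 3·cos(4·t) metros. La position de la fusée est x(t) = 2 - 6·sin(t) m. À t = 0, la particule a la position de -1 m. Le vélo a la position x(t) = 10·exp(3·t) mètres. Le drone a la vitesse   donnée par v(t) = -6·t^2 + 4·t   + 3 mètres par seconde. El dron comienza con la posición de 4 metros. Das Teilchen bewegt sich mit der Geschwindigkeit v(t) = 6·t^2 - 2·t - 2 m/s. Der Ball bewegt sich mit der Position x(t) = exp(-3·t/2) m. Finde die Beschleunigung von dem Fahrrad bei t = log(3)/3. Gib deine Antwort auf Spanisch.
Partiendo de la posición x(t) = 10·exp(3·t), tomamos 2 derivadas. La derivada de la posición da la velocidad: v(t) = 30·exp(3·t). Derivando la velocidad, obtenemos la aceleración: a(t) = 90·exp(3·t). De la ecuación de la aceleración a(t) = 90·exp(3·t), sustituimos t = log(3)/3 para obtener a = 270.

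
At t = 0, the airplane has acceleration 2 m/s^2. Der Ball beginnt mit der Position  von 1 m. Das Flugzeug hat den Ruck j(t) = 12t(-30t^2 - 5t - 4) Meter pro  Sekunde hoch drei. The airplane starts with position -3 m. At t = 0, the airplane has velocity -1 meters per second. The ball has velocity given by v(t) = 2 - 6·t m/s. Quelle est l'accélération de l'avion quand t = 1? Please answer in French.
En partant du jerk j(t) = 12·t·(-30·t^2 - 5·t - 4), nous prenons 1 primitive. L'intégrale du jerk, avec a(0) = 2, donne l'accélération: a(t) = -90·t^4 - 20·t^3 - 24·t^2 + 2. En utilisant a(t) = -90·t^4 - 20·t^3 - 24·t^2 + 2 et en substituant t = 1, nous trouvons a = -132.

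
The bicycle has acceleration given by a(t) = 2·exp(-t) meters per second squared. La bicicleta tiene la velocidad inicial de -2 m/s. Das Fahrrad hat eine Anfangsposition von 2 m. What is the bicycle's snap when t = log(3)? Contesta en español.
Para resolver esto, necesitamos tomar 2 derivadas de nuestra ecuación de la aceleración a(t) = 2·exp(-t). Tomando d/dt de a(t), encontramos j(t) = -2·exp(-t). Derivando la sacudida, obtenemos el snap: s(t) = 2·exp(-t). Tenemos el snap s(t) = 2·exp(-t). Sustituyendo t = log(3): s(log(3)) = 2/3.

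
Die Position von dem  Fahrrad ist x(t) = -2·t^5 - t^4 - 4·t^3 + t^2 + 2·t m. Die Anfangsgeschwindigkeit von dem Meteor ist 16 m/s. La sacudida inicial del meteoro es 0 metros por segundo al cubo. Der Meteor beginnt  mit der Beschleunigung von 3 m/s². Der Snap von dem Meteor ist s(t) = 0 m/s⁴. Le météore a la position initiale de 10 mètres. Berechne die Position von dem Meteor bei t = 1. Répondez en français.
Nous devons trouver l'intégrale de notre équation du snap s(t) = 0 4 fois. La primitive du snap, avec j(0) = 0, donne le jerk: j(t) = 0. En prenant ∫j(t)dt et en appliquant a(0) = 3, nous trouvons a(t) = 3. L'intégrale de l'accélération est la vitesse. En utilisant v(0) = 16, nous obtenons v(t) = 3·t + 16. En intégrant la vitesse et en utilisant la condition initiale x(0) = 10, nous obtenons x(t) = 3·t^2/2 + 16·t + 10. De l'équation de la position x(t) = 3·t^2/2 + 16·t + 10, nous substituons t = 1 pour obtenir x = 55/2.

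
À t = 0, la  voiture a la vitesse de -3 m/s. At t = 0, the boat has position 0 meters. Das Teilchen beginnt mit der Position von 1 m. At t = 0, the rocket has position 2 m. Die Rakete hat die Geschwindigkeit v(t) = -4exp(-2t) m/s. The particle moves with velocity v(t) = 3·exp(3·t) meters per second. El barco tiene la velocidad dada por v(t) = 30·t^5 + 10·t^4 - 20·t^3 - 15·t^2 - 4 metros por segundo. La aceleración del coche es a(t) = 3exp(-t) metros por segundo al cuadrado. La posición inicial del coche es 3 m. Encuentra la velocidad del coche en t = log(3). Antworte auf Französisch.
Nous devons intégrer notre équation de l'accélération a(t) = 3·exp(-t) 1 fois. En intégrant l'accélération et en utilisant la condition initiale v(0) = -3, nous obtenons v(t) = -3·exp(-t). Nous avons la vitesse v(t) = -3·exp(-t). En substituant t = log(3): v(log(3)) = -1.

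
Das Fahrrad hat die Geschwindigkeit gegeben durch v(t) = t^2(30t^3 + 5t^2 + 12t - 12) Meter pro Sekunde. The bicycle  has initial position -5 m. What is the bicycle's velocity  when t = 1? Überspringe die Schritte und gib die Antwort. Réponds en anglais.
v(1) = 35.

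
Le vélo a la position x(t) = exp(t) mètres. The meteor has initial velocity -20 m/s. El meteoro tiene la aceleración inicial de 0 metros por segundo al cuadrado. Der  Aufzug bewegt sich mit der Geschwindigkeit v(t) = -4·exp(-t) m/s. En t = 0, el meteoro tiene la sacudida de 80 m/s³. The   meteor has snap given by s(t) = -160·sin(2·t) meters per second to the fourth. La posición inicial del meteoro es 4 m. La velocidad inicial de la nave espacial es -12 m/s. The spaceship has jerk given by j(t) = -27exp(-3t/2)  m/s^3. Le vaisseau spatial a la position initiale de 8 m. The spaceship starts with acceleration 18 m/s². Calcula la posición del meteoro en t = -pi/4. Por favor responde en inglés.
To solve this, we need to take 4 antiderivatives of our snap equation s(t) = -160·sin(2·t). The antiderivative of snap, with j(0) = 80, gives jerk: j(t) = 80·cos(2·t). Integrating jerk and using the initial condition a(0) = 0, we get a(t) = 40·sin(2·t). Finding the antiderivative of a(t) and using v(0) = -20: v(t) = -20·cos(2·t). Finding the antiderivative of v(t) and using x(0) = 4: x(t) = 4 - 10·sin(2·t). We have position x(t) = 4 - 10·sin(2·t). Substituting t = -pi/4: x(-pi/4) = 14.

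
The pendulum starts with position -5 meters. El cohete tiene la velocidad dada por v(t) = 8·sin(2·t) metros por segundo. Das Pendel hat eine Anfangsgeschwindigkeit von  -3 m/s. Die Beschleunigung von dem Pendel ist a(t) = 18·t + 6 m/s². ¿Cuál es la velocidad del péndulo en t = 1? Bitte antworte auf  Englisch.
To solve this, we need to take 1 integral of our acceleration equation a(t) = 18·t + 6. The antiderivative of acceleration is velocity. Using v(0) = -3, we get v(t) = 9·t^2 + 6·t - 3. Using v(t) = 9·t^2 + 6·t - 3 and substituting t = 1, we find v = 12.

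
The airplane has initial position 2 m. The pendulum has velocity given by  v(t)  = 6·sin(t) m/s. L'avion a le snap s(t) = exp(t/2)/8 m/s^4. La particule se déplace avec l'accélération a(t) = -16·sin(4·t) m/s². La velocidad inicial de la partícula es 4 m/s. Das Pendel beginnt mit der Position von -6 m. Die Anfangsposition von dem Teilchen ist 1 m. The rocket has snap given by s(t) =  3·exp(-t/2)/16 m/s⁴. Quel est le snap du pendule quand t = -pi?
Pour résoudre ceci, nous devons prendre 3 dérivées de notre équation de la vitesse v(t) = 6·sin(t). En dérivant la vitesse, nous obtenons l'accélération: a(t) = 6·cos(t). La dérivée de l'accélération donne le jerk: j(t) = -6·sin(t). En prenant d/dt de j(t), nous trouvons s(t) = -6·cos(t). De l'équation du snap s(t) = -6·cos(t), nous substituons t = -pi pour obtenir s = 6.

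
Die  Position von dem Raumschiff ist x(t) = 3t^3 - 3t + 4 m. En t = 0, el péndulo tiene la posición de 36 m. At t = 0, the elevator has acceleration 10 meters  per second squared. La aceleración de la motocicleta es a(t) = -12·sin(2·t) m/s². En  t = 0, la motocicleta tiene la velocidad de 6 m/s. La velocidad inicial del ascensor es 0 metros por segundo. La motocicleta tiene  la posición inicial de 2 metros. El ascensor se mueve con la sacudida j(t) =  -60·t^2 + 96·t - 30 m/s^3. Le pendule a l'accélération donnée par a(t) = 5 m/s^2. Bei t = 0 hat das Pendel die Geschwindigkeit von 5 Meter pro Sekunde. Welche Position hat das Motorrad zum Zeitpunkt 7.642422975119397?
Ausgehend von der Beschleunigung a(t) = -12·sin(2·t), nehmen wir 2 Stammfunktionen. Mit ∫a(t)dt und Anwendung von v(0) = 6, finden wir v(t) = 6·cos(2·t). Die Stammfunktion von der Geschwindigkeit ist die Position. Mit x(0) = 2 erhalten wir x(t) = 3·sin(2·t) + 2. Mit x(t) = 3·sin(2·t) + 2 und Einsetzen von t = 7.642422975119397, finden wir x = 3.23181456660509.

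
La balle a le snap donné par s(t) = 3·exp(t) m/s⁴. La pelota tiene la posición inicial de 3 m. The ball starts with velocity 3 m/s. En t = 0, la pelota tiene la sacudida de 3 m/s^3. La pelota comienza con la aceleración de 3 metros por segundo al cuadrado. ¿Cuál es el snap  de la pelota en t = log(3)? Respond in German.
Aus der Gleichung für den Snap s(t) = 3·exp(t), setzen wir t = log(3) ein und erhalten s = 9.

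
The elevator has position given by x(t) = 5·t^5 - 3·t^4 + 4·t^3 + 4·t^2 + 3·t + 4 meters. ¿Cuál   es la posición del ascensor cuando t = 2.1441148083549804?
De la ecuación de la posición x(t) = 5·t^5 - 3·t^4 + 4·t^3 + 4·t^2 + 3·t + 4, sustituimos t = 2.1441148083549804 para obtener x = 231.419733857177.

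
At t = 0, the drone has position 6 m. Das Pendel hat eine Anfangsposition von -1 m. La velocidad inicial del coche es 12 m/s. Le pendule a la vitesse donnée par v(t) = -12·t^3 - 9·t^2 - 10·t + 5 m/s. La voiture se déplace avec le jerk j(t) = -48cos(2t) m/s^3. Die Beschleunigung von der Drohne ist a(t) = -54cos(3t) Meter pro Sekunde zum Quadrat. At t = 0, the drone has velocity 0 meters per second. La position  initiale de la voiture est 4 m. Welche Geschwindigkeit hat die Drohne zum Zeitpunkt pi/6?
Wir müssen das Integral unserer Gleichung für die Beschleunigung a(t) = -54·cos(3·t) 1-mal finden. Mit ∫a(t)dt und Anwendung von v(0) = 0, finden wir v(t) = -18·sin(3·t). Aus der Gleichung für die Geschwindigkeit v(t) = -18·sin(3·t), setzen wir t = pi/6 ein und erhalten v = -18.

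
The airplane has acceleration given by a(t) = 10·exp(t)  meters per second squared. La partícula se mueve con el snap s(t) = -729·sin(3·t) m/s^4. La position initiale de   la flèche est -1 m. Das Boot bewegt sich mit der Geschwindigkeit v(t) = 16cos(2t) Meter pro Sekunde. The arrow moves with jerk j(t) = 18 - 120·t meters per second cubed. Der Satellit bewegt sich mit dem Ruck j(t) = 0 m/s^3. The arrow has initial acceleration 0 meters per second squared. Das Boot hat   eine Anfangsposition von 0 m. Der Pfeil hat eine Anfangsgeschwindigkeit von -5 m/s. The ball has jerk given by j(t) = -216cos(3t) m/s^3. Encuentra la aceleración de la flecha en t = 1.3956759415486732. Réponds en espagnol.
Necesitamos integrar nuestra ecuación de la sacudida j(t) = 18 - 120·t 1 vez. Tomando ∫j(t)dt y aplicando a(0) = 0, encontramos a(t) = 6·t·(3 - 10·t). De la ecuación de la aceleración a(t) = 6·t·(3 - 10·t), sustituimos t = 1.3956759415486732 para obtener a = -91.7525130811904.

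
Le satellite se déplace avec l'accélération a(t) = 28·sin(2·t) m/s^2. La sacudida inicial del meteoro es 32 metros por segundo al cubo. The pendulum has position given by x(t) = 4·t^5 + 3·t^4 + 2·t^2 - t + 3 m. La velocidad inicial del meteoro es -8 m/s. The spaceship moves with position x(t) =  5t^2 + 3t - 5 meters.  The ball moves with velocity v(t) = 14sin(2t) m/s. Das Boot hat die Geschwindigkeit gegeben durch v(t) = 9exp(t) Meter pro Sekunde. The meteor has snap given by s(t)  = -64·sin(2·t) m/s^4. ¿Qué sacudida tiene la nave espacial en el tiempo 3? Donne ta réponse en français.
Pour résoudre ceci, nous devons prendre 3 dérivées de notre équation de la position x(t) = 5·t^2 + 3·t - 5. En dérivant la position, nous obtenons la vitesse: v(t) = 10·t + 3. En prenant d/dt de v(t), nous trouvons a(t) = 10. La dérivée de l'accélération donne le jerk: j(t) = 0. De l'équation du jerk j(t) = 0, nous substituons t = 3 pour obtenir j = 0.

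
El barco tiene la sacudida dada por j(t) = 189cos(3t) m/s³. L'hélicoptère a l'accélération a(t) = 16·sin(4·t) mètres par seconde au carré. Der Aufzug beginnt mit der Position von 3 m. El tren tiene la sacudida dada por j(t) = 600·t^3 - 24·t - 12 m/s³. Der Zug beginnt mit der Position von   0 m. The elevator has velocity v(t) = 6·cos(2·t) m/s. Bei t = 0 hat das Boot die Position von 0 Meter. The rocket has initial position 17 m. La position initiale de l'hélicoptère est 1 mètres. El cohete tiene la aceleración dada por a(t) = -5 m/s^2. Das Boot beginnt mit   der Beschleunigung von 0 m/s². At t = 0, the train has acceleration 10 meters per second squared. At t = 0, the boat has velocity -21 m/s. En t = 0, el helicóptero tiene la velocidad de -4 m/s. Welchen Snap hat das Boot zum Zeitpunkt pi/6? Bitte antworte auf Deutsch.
Ausgehend von dem Ruck j(t) = 189·cos(3·t), nehmen wir 1 Ableitung. Mit d/dt von j(t) finden wir s(t) = -567·sin(3·t). Mit s(t) = -567·sin(3·t) und Einsetzen von t = pi/6, finden wir s = -567.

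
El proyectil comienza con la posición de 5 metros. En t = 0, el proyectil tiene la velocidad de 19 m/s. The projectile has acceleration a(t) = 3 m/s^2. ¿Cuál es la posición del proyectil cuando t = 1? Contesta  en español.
Partiendo de la aceleración a(t) = 3, tomamos 2 antiderivadas. Integrando la aceleración y usando la condición inicial v(0) = 19, obtenemos v(t) = 3·t + 19. La antiderivada de la velocidad es la posición. Usando x(0) = 5, obtenemos x(t) = 3·t^2/2 + 19·t + 5. De la ecuación de la posición x(t) = 3·t^2/2 + 19·t + 5, sustituimos t = 1 para obtener x = 51/2.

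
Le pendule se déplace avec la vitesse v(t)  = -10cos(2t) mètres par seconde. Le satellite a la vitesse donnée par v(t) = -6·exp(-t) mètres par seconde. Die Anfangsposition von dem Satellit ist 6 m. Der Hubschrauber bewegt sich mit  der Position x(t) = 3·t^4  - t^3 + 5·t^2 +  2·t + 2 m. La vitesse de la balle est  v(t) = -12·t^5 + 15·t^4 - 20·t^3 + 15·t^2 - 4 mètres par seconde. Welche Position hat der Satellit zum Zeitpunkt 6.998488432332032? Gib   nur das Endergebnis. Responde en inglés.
x(6.998488432332032) = 0.00547956827475891.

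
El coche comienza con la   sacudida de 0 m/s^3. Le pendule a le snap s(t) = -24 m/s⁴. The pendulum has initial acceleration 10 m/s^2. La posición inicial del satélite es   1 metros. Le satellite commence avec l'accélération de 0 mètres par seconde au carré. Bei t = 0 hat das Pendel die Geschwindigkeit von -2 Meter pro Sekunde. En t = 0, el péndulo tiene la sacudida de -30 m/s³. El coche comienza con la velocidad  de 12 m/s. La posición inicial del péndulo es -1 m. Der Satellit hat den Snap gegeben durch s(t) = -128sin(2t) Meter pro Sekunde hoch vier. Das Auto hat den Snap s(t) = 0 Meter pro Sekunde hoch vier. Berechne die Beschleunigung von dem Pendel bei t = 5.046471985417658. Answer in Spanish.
Debemos encontrar la antiderivada de nuestra ecuación del snap s(t) = -24 2 veces. La antiderivada del snap es la sacudida. Usando j(0) = -30, obtenemos j(t) = -24·t - 30. La integral de la sacudida, con a(0) = 10, da la aceleración: a(t) = -12·t^2 - 30·t + 10. Tenemos la aceleración a(t) = -12·t^2 - 30·t + 10. Sustituyendo t = 5.046471985417658: a(5.046471985417658) = -446.996713557793.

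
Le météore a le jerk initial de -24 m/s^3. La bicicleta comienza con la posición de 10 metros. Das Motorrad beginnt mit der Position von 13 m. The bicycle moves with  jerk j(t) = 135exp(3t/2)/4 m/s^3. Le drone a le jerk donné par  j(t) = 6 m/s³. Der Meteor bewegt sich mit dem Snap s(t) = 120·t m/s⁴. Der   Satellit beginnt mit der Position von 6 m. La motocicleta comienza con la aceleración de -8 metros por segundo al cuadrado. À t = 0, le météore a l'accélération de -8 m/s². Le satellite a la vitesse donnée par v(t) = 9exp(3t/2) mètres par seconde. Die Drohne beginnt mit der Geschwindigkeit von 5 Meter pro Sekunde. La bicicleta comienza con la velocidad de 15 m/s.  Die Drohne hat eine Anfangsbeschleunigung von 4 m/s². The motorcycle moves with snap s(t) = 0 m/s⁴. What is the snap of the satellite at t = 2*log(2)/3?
To solve this, we need to take 3 derivatives of our velocity equation v(t) = 9·exp(3·t/2). Differentiating velocity, we get acceleration: a(t) = 27·exp(3·t/2)/2. Taking d/dt of a(t), we find j(t) = 81·exp(3·t/2)/4. The derivative of jerk gives snap: s(t) = 243·exp(3·t/2)/8. We have snap s(t) = 243·exp(3·t/2)/8. Substituting t = 2*log(2)/3: s(2*log(2)/3) = 243/4.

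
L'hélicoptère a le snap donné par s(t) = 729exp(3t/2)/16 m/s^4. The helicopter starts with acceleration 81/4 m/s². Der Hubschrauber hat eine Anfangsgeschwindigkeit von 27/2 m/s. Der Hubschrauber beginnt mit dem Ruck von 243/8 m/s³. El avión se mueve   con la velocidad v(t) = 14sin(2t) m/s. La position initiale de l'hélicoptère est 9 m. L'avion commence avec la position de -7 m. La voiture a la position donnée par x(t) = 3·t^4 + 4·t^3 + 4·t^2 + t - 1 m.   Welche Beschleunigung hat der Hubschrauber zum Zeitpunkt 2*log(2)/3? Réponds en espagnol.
Debemos encontrar la antiderivada de nuestra ecuación del snap s(t) = 729·exp(3·t/2)/16 2 veces. Tomando ∫s(t)dt y aplicando j(0) = 243/8, encontramos j(t) = 243·exp(3·t/2)/8. La antiderivada de la sacudida es la aceleración. Usando a(0) = 81/4, obtenemos a(t) = 81·exp(3·t/2)/4. Usando a(t) = 81·exp(3·t/2)/4 y sustituyendo t = 2*log(2)/3, encontramos a = 81/2.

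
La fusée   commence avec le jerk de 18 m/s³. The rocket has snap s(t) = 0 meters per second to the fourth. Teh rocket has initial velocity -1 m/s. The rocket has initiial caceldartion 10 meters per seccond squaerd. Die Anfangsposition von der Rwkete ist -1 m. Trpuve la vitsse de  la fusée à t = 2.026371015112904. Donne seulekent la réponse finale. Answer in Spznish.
La respuesta es 56.2193255691363.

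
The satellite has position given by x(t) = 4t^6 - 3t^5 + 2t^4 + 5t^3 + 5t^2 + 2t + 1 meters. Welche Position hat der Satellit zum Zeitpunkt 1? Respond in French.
Nous avons la position x(t) = 4·t^6 - 3·t^5 + 2·t^4 + 5·t^3 + 5·t^2 + 2·t + 1. En substituant t = 1: x(1) = 16.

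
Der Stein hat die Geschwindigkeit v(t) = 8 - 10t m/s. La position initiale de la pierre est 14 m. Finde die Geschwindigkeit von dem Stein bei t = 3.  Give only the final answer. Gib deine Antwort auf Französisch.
v(3) = -22.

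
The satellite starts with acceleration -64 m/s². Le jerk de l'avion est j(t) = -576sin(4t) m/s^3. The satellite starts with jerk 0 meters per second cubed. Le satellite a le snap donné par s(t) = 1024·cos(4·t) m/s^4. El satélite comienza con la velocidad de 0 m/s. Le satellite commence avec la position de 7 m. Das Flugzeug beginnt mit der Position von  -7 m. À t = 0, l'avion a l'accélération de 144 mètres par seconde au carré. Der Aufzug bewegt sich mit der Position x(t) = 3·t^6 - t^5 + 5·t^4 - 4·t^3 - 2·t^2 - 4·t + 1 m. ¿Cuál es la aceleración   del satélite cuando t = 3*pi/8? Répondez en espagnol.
Partiendo del snap s(t) = 1024·cos(4·t), tomamos 2 integrales. La integral del snap, con j(0) = 0, da la sacudida: j(t) = 256·sin(4·t). La integral de la sacudida, con a(0) = -64, da la aceleración: a(t) = -64·cos(4·t). Tenemos la aceleración a(t) = -64·cos(4·t). Sustituyendo t = 3*pi/8: a(3*pi/8) = 0.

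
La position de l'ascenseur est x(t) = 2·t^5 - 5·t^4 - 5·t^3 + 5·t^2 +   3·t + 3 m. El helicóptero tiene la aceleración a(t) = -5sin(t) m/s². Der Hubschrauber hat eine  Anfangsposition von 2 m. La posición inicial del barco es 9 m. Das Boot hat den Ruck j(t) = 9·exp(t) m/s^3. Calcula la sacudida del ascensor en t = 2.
Para resolver esto, necesitamos tomar 3 derivadas de nuestra ecuación de la posición x(t) = 2·t^5 - 5·t^4 - 5·t^3 + 5·t^2 + 3·t + 3. Derivando la posición, obtenemos la velocidad: v(t) = 10·t^4 - 20·t^3 - 15·t^2 + 10·t + 3. Tomando d/dt de v(t), encontramos a(t) = 40·t^3 - 60·t^2 - 30·t + 10. La derivada de la aceleración da la sacudida: j(t) = 120·t^2 - 120·t - 30. Usando j(t) = 120·t^2 - 120·t - 30 y sustituyendo t = 2, encontramos j = 210.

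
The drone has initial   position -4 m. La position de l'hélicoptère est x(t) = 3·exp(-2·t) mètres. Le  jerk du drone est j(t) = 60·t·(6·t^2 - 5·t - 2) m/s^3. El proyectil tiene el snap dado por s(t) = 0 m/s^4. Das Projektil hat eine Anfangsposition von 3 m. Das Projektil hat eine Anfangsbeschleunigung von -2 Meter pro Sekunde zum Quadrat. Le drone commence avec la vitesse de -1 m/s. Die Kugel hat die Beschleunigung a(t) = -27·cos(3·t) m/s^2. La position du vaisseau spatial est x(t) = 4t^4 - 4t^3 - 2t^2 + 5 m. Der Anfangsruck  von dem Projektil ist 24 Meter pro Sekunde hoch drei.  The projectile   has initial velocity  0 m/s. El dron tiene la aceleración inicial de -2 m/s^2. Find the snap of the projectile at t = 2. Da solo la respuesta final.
The answer is 0.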